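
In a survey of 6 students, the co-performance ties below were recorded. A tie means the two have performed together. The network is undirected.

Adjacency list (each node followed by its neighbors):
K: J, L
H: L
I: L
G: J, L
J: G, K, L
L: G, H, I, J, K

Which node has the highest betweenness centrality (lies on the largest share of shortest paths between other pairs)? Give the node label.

Unnormalized betweenness of each node: G:0, H:0, I:0, J:1/2, K:0, L:15/2.
L has the largest value, 15/2, making it the main broker — the node through which the most shortest paths run.

L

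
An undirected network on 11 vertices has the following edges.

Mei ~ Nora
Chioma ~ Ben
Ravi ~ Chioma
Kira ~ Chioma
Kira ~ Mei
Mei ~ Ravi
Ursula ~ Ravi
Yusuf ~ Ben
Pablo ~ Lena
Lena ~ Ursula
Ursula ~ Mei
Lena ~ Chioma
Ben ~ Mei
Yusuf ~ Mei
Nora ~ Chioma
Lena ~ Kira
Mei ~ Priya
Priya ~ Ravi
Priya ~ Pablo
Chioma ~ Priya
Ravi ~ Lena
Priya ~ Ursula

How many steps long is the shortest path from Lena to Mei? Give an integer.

2

One shortest route is Lena – Ravi – Mei, which uses 2 edges, and Lena and Mei are not directly tied, so nothing shorter exists. So d(Lena,Mei) = 2.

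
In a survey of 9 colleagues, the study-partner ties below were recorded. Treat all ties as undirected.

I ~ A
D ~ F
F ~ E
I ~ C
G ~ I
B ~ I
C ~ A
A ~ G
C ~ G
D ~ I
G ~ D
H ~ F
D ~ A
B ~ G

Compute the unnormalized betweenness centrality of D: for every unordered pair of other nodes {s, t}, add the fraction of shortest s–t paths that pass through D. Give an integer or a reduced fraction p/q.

Pairs whose geodesics pass through D — A–H: 1; A–F: 1; A–E: 1; C–H: 3/3; C–F: 3/3; C–E: 3/3; B–H: 2/2; B–F: 2/2; B–E: 2/2; G–H: 1; G–F: 1; G–E: 1; I–H: 1; I–F: 1 … (+1 more pairs).
All other pairs contribute 0.
Summing the contributions gives betweenness(D) = 15.

15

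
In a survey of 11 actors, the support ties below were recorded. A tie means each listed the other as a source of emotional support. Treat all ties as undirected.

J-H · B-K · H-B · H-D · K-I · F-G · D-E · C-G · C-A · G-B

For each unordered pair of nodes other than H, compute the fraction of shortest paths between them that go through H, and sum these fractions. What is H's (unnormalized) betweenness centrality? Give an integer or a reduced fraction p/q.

23

Pairs whose geodesics pass through H — D–J: 1; D–B: 1; D–C: 1; D–G: 1; D–F: 1; D–I: 1; D–A: 1; D–K: 1; J–B: 1; J–C: 1; J–G: 1; J–F: 1; J–I: 1; J–E: 1 … (+9 more pairs).
All other pairs contribute 0.
Summing the contributions gives betweenness(H) = 23.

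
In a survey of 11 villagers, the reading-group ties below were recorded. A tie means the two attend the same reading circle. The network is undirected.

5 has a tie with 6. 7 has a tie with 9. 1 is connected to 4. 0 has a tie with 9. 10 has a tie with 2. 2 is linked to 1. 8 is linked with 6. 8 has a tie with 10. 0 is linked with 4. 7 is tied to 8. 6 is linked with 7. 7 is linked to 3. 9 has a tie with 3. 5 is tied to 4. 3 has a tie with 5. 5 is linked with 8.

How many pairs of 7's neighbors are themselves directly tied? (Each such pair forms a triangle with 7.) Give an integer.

7's neighbors: 3, 6, 8, and 9.
Neighbor pairs that are themselves tied: 7–3–9; 7–6–8. Each forms one triangle with 7, for 2 in total.

2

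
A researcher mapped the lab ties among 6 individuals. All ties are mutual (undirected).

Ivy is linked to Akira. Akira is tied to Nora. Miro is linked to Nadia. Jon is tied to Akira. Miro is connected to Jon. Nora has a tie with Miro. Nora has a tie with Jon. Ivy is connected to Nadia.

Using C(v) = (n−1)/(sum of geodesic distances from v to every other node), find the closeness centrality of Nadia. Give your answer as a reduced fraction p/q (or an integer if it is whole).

5/8

Distances from Nadia: Akira:2, Ivy:1, Jon:2, Miro:1, Nora:2. Sum = 8.
n = 6, so closeness = 5/8.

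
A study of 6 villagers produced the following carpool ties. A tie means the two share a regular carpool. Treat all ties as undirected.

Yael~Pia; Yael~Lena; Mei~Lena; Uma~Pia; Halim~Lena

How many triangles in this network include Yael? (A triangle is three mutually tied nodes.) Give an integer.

Yael's neighbors are Lena and Pia, but none of them are tied to each other, so no triangle contains Yael.

0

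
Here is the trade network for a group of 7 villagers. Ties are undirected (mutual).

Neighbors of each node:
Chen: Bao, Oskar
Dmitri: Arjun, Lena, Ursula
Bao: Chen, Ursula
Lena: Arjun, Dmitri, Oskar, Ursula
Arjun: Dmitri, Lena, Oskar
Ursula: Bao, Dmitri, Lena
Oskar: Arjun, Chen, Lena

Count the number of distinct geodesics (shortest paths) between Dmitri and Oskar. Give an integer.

2

The shortest distance is 2. The length-2 paths are: Dmitri–Arjun–Oskar; Dmitri–Lena–Oskar.
That gives 2 distinct shortest paths.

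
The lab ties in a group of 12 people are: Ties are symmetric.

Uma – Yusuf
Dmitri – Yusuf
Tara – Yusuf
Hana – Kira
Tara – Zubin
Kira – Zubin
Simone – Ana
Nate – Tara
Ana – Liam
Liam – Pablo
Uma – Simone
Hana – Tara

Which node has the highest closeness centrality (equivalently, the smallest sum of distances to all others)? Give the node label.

Farness (sum of distances to all others) for each node — Ana:38, Dmitri:36, Hana:36, Kira:44, Liam:46, Nate:38, Pablo:56, Simone:32, Tara:28, Uma:28, Yusuf:26, Zubin:36.
The smallest farness is 26, for Yusuf, so Yusuf has the highest closeness.

Yusuf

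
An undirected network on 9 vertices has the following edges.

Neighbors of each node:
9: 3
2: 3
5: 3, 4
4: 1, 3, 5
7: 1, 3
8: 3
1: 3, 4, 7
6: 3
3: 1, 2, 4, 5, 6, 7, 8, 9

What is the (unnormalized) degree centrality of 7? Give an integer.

2

7 is directly tied to 1 and 3. That is 2 neighbors, so the degree of 7 is 2.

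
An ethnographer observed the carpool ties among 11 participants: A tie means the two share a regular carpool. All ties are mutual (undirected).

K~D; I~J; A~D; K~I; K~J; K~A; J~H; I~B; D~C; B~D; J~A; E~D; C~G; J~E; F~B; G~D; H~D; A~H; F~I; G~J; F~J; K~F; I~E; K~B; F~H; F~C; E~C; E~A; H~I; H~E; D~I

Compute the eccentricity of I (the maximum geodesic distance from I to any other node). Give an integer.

2

Distances from I: A:2, B:1, C:2, D:1, E:1, F:1, G:2, H:1, J:1, K:1.
The largest is 2 (to A, C, and G), so the eccentricity of I is 2.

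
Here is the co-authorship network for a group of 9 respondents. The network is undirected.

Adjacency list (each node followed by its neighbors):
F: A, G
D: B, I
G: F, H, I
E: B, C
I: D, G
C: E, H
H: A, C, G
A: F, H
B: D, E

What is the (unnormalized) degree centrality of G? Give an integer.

G is directly tied to F, H, and I. That is 3 neighbors, so the degree of G is 3.

3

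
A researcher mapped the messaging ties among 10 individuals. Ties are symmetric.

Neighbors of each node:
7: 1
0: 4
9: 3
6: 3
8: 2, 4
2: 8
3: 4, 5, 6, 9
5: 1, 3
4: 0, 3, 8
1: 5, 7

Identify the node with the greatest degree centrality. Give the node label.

Degrees — 0:1, 1:2, 2:1, 3:4, 4:3, 5:2, 6:1, 7:1, 8:2, 9:1.
The maximum is 4, attained only by 3.

3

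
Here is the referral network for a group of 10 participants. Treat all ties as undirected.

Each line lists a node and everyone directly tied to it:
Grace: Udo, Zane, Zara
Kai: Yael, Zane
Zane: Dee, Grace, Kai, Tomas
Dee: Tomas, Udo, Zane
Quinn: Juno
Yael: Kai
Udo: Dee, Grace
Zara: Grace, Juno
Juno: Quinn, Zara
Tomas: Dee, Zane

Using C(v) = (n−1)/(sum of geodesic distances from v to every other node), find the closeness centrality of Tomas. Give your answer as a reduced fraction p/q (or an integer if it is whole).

9/23

Distances from Tomas: Dee:1, Grace:2, Juno:4, Kai:2, Quinn:5, Udo:2, Yael:3, Zane:1, Zara:3. Sum = 23.
n = 10, so closeness = 9/23.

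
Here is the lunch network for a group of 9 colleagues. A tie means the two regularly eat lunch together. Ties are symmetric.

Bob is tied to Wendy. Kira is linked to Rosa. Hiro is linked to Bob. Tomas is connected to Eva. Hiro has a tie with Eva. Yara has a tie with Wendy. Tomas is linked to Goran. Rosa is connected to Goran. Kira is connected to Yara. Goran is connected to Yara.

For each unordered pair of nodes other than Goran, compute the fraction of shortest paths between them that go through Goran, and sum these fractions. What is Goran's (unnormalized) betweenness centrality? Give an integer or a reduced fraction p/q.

Pairs whose geodesics pass through Goran — Tomas–Wendy: 1; Tomas–Yara: 1; Tomas–Kira: 2/2; Tomas–Rosa: 1; Eva–Yara: 1; Eva–Kira: 2/2; Eva–Rosa: 1; Hiro–Rosa: 1; Bob–Rosa: 1/2; Wendy–Rosa: 1/2; Yara–Rosa: 1/2.
All other pairs contribute 0.
Summing the contributions gives betweenness(Goran) = 19/2.

19/2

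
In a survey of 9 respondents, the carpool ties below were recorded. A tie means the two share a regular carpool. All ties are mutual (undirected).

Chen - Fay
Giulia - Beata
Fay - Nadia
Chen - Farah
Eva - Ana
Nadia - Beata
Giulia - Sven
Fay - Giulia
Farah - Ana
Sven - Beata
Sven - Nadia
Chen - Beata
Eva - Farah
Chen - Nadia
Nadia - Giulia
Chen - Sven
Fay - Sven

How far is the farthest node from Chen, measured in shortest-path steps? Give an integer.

2

Distances from Chen: Ana:2, Beata:1, Eva:2, Farah:1, Fay:1, Giulia:2, Nadia:1, Sven:1.
The largest is 2 (to Giulia, Eva, and Ana), so the eccentricity of Chen is 2.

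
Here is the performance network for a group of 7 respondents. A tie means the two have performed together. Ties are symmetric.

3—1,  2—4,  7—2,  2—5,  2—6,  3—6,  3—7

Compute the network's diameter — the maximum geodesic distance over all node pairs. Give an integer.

Eccentricity of each node (its greatest distance to any other): 1:4, 2:3, 3:3, 4:4, 5:4, 6:2, 7:2.
The maximum eccentricity is 4, realized for instance by the pair 5–1 via 5 – 2 – 7 – 3 – 1. So the diameter is 4.

4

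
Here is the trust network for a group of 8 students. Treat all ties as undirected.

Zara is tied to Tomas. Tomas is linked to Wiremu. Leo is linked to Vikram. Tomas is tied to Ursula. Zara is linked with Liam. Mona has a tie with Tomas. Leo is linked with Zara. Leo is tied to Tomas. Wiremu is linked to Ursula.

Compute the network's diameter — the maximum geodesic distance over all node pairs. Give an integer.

3

Eccentricity of each node (its greatest distance to any other): Leo:2, Liam:3, Mona:3, Tomas:2, Ursula:3, Vikram:3, Wiremu:3, Zara:2.
The maximum eccentricity is 3, realized for instance by the pair Wiremu–Vikram via Wiremu – Tomas – Leo – Vikram. So the diameter is 3.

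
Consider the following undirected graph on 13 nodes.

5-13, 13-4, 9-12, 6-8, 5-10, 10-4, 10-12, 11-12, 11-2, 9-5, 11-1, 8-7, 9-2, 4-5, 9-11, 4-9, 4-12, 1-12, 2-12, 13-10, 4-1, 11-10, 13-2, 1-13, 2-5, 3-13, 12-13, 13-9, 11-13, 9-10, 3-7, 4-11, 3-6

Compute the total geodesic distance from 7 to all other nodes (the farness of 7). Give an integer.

Distances from 7: 1:3, 2:3, 3:1, 4:3, 5:3, 6:2, 8:1, 9:3, 10:3, 11:3, 12:3, 13:2.
Sum = 3 + 3 + 1 + 3 + 3 + 2 + 1 + 3 + 3 + 3 + 3 + 2 = 30.

30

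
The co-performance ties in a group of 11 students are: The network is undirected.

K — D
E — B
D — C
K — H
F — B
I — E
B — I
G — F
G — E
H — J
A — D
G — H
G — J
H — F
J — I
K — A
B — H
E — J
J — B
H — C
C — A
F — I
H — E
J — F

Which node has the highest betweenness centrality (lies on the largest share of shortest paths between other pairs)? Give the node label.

Unnormalized betweenness of each node: A:1/3, B:29/20, C:7, D:1/3, E:11/6, F:11/6, G:1/5, H:1487/60, I:1/5, J:61/30, K:7.
H has the largest value, 1487/60, making it the main broker — the node through which the most shortest paths run.

H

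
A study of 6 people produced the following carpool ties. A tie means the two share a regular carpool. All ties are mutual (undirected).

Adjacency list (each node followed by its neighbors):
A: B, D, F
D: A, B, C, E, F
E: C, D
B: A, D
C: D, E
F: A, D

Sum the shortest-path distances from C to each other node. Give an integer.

8

Distances from C: A:2, B:2, D:1, E:1, F:2.
Sum = 2 + 2 + 1 + 1 + 2 = 8.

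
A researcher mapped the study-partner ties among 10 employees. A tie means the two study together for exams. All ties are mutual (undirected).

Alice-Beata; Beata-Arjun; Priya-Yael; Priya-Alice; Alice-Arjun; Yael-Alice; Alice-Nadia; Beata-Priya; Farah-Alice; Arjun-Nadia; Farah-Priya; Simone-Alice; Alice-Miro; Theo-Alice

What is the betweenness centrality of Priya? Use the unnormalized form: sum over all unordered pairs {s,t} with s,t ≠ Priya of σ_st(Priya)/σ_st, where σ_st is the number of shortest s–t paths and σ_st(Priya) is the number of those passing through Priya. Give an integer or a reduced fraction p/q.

3/2

Pairs whose geodesics pass through Priya — Farah–Yael: 1/2; Farah–Beata: 1/2; Yael–Beata: 1/2.
All other pairs contribute 0.
Summing the contributions gives betweenness(Priya) = 3/2.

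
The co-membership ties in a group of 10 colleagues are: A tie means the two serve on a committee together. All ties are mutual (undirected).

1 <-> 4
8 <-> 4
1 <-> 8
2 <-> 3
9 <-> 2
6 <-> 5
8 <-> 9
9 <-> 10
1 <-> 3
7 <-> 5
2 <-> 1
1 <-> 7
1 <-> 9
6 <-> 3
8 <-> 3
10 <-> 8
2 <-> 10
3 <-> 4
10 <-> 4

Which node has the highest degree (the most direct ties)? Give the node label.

Degrees — 1:6, 2:4, 3:5, 4:4, 5:2, 6:2, 7:2, 8:5, 9:4, 10:4.
The maximum is 6, attained only by 1.

1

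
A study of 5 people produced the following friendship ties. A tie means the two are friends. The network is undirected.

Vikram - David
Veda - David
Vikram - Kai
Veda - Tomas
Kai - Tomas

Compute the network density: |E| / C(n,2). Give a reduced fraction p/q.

1/2

There are 5 edges and 5 nodes, so the maximum possible is C(5,2) = 10.
Density = 5/10 = 1/2.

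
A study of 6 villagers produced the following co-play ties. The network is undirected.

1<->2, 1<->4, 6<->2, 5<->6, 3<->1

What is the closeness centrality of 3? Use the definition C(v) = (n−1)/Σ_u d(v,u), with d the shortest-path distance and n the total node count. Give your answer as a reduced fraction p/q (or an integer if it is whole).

5/12

Distances from 3: 1:1, 2:2, 4:2, 5:4, 6:3. Sum = 12.
n = 6, so closeness = 5/12.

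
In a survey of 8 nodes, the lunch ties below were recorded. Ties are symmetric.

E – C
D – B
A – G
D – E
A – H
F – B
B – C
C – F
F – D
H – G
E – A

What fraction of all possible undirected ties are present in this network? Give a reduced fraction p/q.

11/28

There are 11 edges and 8 nodes, so the maximum possible is C(8,2) = 28.
Density = 11/28.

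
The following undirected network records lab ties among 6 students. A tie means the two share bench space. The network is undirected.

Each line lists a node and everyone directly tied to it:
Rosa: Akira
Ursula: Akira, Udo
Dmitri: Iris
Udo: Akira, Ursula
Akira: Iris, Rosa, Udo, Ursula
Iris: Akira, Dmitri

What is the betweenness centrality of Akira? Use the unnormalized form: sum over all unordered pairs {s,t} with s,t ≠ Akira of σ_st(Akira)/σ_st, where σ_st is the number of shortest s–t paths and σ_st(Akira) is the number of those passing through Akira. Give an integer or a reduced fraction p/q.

Pairs whose geodesics pass through Akira — Iris–Ursula: 1; Iris–Rosa: 1; Iris–Udo: 1; Ursula–Dmitri: 1; Ursula–Rosa: 1; Dmitri–Rosa: 1; Dmitri–Udo: 1; Rosa–Udo: 1.
All other pairs contribute 0.
Summing the contributions gives betweenness(Akira) = 8.

8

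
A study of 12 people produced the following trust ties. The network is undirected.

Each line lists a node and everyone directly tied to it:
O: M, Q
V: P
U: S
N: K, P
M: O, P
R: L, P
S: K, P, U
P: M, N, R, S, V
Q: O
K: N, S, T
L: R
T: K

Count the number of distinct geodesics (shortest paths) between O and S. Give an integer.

1

The shortest distance is 3, and the only length-3 path is O–M–P–S. So there is exactly 1 shortest path.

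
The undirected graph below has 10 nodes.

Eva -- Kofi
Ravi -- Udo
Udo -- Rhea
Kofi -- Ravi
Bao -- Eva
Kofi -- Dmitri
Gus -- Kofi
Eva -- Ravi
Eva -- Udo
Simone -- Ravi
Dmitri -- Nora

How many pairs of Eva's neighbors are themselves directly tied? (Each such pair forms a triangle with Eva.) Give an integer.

2

Eva's neighbors: Bao, Kofi, Ravi, and Udo.
Neighbor pairs that are themselves tied: Eva–Kofi–Ravi; Eva–Ravi–Udo. Each forms one triangle with Eva, for 2 in total.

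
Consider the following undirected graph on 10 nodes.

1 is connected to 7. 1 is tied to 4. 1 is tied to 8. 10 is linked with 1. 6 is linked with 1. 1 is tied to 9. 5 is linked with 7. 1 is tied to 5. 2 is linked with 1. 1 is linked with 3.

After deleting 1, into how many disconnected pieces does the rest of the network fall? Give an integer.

Without 1, the remaining ties split the others into: {6}; {10}; {5, 7}; {2}; {3}; {8}; {4}; {9}.
That's 8 separate components.

8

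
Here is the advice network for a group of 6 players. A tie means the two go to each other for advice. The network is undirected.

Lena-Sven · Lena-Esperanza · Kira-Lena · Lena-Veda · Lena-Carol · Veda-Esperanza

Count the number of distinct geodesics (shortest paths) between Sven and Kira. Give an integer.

1

The shortest distance is 2, and the only length-2 path is Sven–Lena–Kira. So there is exactly 1 shortest path.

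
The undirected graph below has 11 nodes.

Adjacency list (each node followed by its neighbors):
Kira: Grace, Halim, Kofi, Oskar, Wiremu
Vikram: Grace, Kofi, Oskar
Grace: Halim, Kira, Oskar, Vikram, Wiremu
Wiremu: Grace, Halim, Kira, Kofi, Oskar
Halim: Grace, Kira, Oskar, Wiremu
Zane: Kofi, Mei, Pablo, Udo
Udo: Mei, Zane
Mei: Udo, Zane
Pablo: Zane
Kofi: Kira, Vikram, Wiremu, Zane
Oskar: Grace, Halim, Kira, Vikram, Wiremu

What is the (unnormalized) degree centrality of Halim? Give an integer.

Halim is directly tied to Grace, Kira, Oskar, and Wiremu. That is 4 neighbors, so the degree of Halim is 4.

4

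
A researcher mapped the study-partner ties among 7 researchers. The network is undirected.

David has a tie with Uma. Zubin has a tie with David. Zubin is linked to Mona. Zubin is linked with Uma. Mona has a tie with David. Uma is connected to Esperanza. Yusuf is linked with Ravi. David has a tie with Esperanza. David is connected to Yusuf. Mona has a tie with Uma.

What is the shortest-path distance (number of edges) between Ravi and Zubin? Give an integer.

One shortest route is Ravi – Yusuf – David – Zubin, which uses 3 edges, and at distance 2 from Ravi we only reach {David}, which does not include Zubin. So d(Ravi,Zubin) = 3.

3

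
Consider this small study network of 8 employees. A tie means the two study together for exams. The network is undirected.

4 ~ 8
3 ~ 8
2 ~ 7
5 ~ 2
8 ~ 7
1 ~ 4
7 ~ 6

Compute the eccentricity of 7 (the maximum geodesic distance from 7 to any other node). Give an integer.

Distances from 7: 1:3, 2:1, 3:2, 4:2, 5:2, 6:1, 8:1.
The largest is 3 (to 1), so the eccentricity of 7 is 3.

3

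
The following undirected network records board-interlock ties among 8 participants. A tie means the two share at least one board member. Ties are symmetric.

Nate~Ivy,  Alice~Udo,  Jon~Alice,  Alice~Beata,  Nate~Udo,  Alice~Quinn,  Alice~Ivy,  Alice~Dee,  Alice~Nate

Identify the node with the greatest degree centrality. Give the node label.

Degrees — Alice:7, Beata:1, Dee:1, Ivy:2, Jon:1, Nate:3, Quinn:1, Udo:2.
The maximum is 7, attained only by Alice.

Alice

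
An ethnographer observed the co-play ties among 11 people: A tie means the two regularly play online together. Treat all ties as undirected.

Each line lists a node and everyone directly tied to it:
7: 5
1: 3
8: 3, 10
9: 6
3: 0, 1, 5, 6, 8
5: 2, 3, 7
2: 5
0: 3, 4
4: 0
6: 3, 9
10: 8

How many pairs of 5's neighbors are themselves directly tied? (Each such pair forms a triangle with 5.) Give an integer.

0

5's neighbors are 2, 3, and 7, but none of them are tied to each other, so no triangle contains 5.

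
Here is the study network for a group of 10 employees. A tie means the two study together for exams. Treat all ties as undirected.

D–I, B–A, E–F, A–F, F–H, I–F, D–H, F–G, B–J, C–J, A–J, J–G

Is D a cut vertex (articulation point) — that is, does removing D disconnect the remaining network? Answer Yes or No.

No

Even without D, every remaining node can still reach every other (the residual graph is connected), so D is not a cut vertex.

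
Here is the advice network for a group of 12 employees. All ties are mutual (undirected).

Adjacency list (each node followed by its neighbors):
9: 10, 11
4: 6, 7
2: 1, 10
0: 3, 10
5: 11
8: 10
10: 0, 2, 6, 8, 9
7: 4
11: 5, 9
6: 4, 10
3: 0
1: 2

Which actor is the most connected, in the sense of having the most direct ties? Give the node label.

Degrees — 0:2, 1:1, 2:2, 3:1, 4:2, 5:1, 6:2, 7:1, 8:1, 9:2, 10:5, 11:2.
The maximum is 5, attained only by 10.

10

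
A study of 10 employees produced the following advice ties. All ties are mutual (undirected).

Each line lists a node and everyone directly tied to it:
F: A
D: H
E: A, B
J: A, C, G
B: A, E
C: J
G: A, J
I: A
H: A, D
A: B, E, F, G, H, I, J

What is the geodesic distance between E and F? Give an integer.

2

One shortest route is E – A – F, which uses 2 edges, and E and F are not directly tied, so nothing shorter exists. So d(E,F) = 2.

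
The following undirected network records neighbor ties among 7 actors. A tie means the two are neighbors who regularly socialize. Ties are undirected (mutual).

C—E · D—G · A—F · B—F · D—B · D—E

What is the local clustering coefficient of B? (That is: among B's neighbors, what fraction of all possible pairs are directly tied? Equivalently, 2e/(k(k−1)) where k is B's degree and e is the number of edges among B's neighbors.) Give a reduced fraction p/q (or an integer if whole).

B's neighbors: D and F (k = 2).
Possible neighbor pairs: C(2,2) = 1. Edges among them: none → e = 0.
Clustering(B) = 0/1.

0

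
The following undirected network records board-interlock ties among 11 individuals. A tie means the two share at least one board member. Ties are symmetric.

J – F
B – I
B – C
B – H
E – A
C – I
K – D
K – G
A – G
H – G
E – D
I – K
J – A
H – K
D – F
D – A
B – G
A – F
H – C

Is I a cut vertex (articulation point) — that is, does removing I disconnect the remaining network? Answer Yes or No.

No

Even without I, every remaining node can still reach every other (the residual graph is connected), so I is not a cut vertex.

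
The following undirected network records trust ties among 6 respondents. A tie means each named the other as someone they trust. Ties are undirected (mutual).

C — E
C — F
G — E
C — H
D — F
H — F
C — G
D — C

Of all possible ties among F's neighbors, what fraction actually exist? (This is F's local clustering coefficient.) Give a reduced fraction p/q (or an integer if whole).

F's neighbors: C, D, and H (k = 3).
Possible neighbor pairs: C(3,2) = 3. Edges among them: C–D, C–H → e = 2.
Clustering(F) = 2/3.

2/3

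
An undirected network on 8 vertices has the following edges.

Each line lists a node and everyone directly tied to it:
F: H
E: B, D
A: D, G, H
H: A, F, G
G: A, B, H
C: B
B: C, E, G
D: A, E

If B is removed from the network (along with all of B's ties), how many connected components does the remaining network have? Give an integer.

2

Without B, the remaining ties split the others into: {A, D, E, F, G, H}; {C}.
That's 2 separate components.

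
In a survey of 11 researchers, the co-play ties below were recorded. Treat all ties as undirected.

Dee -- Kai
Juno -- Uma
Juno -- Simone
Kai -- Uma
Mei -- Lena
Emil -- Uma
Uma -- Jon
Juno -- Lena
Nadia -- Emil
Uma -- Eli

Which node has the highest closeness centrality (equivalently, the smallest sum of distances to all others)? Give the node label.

Farness (sum of distances to all others) for each node — Dee:32, Eli:25, Emil:23, Jon:25, Juno:19, Kai:23, Lena:26, Mei:35, Nadia:32, Simone:28, Uma:16.
The smallest farness is 16, for Uma, so Uma has the highest closeness.

Uma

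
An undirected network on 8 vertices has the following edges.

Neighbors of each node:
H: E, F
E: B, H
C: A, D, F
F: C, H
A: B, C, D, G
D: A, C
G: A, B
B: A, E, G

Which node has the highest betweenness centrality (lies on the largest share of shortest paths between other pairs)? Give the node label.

A

Unnormalized betweenness of each node: A:7, B:5, C:5, D:0, E:3, F:3, G:0, H:2.
A has the largest value, 7, making it the main broker — the node through which the most shortest paths run.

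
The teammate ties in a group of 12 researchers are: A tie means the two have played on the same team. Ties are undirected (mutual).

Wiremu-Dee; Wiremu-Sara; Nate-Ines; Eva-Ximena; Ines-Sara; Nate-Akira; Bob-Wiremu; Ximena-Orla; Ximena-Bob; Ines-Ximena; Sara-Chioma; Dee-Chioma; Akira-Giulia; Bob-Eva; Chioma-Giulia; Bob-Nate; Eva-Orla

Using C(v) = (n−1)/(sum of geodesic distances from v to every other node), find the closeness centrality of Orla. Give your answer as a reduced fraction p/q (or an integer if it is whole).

Distances from Orla: Akira:4, Bob:2, Chioma:4, Dee:4, Eva:1, Giulia:5, Ines:2, Nate:3, Sara:3, Wiremu:3, Ximena:1. Sum = 32.
n = 12, so closeness = 11/32.

11/32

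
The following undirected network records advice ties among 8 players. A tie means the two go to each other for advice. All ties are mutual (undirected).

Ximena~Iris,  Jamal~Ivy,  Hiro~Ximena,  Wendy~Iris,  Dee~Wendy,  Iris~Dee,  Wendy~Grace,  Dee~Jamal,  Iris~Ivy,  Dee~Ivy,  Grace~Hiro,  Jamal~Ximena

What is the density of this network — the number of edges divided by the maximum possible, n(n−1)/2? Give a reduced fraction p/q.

3/7

There are 12 edges and 8 nodes, so the maximum possible is C(8,2) = 28.
Density = 12/28 = 3/7.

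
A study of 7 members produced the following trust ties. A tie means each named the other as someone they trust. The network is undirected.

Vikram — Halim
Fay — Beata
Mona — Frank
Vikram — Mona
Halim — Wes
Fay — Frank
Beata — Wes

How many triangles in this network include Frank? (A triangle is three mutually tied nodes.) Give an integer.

0

Frank's neighbors are Fay and Mona, but none of them are tied to each other, so no triangle contains Frank.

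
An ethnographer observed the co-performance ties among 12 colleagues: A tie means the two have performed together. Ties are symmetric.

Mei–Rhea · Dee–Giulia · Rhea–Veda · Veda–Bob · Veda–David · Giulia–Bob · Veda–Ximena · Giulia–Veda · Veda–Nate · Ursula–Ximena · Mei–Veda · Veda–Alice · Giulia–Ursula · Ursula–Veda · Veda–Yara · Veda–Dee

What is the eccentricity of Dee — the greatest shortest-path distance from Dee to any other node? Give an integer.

2

Distances from Dee: Alice:2, Bob:2, David:2, Giulia:1, Mei:2, Nate:2, Rhea:2, Ursula:2, Veda:1, Ximena:2, Yara:2.
The largest is 2 (to Ursula, Yara, Bob, Ximena, Mei, David, Nate, Rhea, and Alice), so the eccentricity of Dee is 2.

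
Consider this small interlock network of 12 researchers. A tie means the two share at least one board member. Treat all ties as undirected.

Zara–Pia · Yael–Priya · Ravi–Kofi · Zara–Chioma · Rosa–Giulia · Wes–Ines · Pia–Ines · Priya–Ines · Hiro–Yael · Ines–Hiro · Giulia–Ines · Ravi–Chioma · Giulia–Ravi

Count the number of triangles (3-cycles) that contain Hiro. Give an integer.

Hiro's neighbors are Ines and Yael, but none of them are tied to each other, so no triangle contains Hiro.

0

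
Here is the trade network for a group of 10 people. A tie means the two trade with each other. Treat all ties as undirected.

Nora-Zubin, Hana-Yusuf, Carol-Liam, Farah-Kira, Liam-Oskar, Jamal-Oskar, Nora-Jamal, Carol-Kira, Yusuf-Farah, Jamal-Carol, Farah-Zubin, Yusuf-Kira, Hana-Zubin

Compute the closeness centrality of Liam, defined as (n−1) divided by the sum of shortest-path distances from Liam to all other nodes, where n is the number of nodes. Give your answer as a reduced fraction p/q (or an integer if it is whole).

9/23

Distances from Liam: Carol:1, Farah:3, Hana:4, Jamal:2, Kira:2, Nora:3, Oskar:1, Yusuf:3, Zubin:4. Sum = 23.
n = 10, so closeness = 9/23.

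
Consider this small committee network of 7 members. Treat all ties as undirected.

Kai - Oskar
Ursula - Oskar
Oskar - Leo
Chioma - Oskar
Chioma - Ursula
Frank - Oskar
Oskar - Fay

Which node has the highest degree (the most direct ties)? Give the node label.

Oskar

Degrees — Chioma:2, Fay:1, Frank:1, Kai:1, Leo:1, Oskar:6, Ursula:2.
The maximum is 6, attained only by Oskar.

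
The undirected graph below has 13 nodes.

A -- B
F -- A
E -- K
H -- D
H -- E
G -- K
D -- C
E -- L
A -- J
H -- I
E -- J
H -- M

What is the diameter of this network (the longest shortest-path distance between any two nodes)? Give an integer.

6

Eccentricity of each node (its greatest distance to any other): A:5, B:6, C:6, D:5, E:3, F:6, G:5, H:4, I:5, J:4, K:4, L:4, M:5.
The maximum eccentricity is 6, realized for instance by the pair B–C via B – A – J – E – H – D – C. So the diameter is 6.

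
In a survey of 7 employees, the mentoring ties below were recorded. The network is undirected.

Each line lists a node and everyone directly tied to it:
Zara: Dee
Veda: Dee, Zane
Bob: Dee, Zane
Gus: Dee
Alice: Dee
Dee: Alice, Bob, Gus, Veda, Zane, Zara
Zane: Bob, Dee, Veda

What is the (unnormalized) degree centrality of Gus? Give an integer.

1

Gus is directly tied to Dee. That is 1 neighbor, so the degree of Gus is 1.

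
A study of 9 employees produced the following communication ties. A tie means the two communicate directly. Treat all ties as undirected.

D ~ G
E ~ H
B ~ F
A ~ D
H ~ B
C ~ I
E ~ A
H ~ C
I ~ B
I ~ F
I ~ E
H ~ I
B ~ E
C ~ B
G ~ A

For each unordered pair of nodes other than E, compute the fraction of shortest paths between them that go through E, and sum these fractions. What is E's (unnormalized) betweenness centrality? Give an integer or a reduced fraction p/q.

15

Pairs whose geodesics pass through E — G–B: 1; G–I: 1; G–H: 1; G–C: 3/3; G–F: 2/2; A–B: 1; A–I: 1; A–H: 1; A–C: 3/3; A–F: 2/2; D–B: 1; D–I: 1; D–H: 1; D–C: 3/3 … (+1 more pairs).
All other pairs contribute 0.
Summing the contributions gives betweenness(E) = 15.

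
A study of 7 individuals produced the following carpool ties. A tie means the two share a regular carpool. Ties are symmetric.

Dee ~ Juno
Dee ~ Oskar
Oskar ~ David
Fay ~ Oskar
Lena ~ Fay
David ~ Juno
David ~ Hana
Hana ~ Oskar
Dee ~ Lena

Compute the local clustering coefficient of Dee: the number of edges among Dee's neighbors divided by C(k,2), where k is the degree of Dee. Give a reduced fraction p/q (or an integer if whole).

Dee's neighbors: Juno, Lena, and Oskar (k = 3).
Possible neighbor pairs: C(3,2) = 3. Edges among them: none → e = 0.
Clustering(Dee) = 0/3 = 0.

0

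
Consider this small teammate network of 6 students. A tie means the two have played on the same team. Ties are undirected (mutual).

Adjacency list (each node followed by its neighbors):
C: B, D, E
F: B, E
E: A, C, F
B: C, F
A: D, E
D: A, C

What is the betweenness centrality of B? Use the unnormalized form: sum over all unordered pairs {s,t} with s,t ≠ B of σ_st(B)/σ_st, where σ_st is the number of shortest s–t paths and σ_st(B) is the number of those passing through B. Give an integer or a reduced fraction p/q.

Pairs whose geodesics pass through B — C–F: 1/2; D–F: 1/3.
All other pairs contribute 0.
Summing the contributions gives betweenness(B) = 5/6.

5/6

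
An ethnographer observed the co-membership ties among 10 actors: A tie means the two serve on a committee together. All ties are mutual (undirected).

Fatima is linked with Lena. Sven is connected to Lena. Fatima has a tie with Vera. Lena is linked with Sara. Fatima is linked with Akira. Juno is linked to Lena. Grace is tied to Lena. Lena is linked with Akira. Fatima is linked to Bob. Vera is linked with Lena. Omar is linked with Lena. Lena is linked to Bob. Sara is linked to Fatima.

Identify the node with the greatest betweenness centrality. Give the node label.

Lena

Unnormalized betweenness of each node: Akira:0, Bob:0, Fatima:3, Grace:0, Juno:0, Lena:29, Omar:0, Sara:0, Sven:0, Vera:0.
Lena has the largest value, 29, making it the main broker — the node through which the most shortest paths run.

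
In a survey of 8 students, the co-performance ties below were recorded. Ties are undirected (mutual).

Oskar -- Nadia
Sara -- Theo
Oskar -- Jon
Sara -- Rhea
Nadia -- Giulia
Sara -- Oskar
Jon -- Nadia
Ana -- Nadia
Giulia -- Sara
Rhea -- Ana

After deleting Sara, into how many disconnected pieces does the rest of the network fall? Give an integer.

Without Sara, the remaining ties split the others into: {Ana, Giulia, Jon, Nadia, Oskar, Rhea}; {Theo}.
That's 2 separate components.

2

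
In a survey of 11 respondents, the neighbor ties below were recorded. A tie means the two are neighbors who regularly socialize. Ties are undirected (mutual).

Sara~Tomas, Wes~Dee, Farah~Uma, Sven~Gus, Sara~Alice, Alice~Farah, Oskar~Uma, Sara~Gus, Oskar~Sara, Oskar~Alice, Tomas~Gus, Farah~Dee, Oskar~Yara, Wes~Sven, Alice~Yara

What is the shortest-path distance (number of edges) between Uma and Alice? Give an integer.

2

One shortest route is Uma – Oskar – Alice, which uses 2 edges, and Uma and Alice are not directly tied, so nothing shorter exists. So d(Uma,Alice) = 2.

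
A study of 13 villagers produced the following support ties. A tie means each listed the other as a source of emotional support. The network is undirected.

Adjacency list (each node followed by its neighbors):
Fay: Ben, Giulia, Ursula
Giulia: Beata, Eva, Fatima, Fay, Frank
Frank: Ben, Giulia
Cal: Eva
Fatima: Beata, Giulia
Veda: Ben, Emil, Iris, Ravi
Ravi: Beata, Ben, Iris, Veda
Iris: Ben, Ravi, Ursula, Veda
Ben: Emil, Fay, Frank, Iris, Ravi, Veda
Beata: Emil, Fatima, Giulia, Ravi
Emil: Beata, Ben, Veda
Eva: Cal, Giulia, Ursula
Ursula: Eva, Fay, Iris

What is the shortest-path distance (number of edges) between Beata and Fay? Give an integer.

One shortest route is Beata – Giulia – Fay, which uses 2 edges, and Beata and Fay are not directly tied, so nothing shorter exists. So d(Beata,Fay) = 2.

2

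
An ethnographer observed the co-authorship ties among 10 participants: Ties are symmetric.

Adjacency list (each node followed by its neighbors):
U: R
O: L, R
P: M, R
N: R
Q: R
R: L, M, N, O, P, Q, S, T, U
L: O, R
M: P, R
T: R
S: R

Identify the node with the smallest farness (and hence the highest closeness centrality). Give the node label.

R

Farness (sum of distances to all others) for each node — L:16, M:16, N:17, O:16, P:16, Q:17, R:9, S:17, T:17, U:17.
The smallest farness is 9, for R, so R has the highest closeness.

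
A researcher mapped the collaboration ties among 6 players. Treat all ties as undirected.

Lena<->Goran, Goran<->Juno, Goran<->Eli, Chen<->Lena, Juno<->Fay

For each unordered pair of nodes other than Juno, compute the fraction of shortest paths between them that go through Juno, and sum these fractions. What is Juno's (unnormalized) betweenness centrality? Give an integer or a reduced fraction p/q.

4

Pairs whose geodesics pass through Juno — Eli–Fay: 1; Lena–Fay: 1; Fay–Chen: 1; Fay–Goran: 1.
All other pairs contribute 0.
Summing the contributions gives betweenness(Juno) = 4.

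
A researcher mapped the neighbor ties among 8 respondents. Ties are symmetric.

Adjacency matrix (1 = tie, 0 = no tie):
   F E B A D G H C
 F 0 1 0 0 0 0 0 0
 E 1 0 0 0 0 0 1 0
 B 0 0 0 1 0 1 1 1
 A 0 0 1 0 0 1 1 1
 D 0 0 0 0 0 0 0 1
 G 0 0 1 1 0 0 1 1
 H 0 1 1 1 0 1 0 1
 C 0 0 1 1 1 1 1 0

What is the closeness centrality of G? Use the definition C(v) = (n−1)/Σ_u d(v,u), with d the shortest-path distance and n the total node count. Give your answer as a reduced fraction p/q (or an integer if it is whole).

7/11

Distances from G: A:1, B:1, C:1, D:2, E:2, F:3, H:1. Sum = 11.
n = 8, so closeness = 7/11.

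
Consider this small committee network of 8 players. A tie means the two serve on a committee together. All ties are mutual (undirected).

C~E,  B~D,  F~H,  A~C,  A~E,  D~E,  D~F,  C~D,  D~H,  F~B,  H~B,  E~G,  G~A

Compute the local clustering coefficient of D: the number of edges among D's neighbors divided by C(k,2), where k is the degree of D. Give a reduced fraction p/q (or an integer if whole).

2/5

D's neighbors: B, C, E, F, and H (k = 5).
Possible neighbor pairs: C(5,2) = 10. Edges among them: B–F, B–H, C–E, F–H → e = 4.
Clustering(D) = 4/10 = 2/5.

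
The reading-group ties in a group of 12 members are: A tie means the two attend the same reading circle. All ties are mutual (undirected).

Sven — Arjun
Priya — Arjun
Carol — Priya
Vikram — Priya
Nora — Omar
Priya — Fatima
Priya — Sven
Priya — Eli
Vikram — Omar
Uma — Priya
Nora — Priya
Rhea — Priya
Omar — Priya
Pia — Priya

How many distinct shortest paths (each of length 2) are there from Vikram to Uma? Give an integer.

The shortest distance is 2, and the only length-2 path is Vikram–Priya–Uma. So there is exactly 1 shortest path.

1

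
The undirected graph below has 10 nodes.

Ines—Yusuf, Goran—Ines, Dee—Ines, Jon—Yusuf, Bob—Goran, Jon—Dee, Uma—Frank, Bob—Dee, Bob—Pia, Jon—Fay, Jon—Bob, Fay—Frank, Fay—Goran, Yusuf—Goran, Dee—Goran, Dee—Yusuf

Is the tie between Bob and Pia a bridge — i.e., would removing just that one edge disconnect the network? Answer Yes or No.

Yes

Without the Bob–Pia edge there is no alternate route between Bob and Pia, so the network disconnects. It is a bridge.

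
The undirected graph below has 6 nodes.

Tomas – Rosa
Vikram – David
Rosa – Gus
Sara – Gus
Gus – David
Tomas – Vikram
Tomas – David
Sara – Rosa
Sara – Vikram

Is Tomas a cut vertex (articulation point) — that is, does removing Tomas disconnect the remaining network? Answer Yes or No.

No

Even without Tomas, every remaining node can still reach every other (the residual graph is connected), so Tomas is not a cut vertex.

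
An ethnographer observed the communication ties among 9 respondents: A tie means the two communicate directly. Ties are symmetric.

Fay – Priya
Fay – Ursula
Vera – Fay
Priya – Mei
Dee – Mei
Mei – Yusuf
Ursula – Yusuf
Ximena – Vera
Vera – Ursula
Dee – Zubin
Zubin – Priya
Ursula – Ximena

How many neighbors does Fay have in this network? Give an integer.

Fay is directly tied to Priya, Ursula, and Vera. That is 3 neighbors, so the degree of Fay is 3.

3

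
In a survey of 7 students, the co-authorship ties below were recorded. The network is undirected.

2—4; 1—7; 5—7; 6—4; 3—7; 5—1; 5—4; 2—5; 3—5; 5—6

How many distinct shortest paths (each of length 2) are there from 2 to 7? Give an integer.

1

The shortest distance is 2, and the only length-2 path is 2–5–7. So there is exactly 1 shortest path.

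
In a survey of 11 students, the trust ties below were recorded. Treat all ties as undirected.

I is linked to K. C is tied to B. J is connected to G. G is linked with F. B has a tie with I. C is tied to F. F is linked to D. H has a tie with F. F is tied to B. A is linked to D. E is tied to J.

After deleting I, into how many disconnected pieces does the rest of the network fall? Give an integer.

2

Without I, the remaining ties split the others into: {A, B, C, D, E, F, G, H, J}; {K}.
That's 2 separate components.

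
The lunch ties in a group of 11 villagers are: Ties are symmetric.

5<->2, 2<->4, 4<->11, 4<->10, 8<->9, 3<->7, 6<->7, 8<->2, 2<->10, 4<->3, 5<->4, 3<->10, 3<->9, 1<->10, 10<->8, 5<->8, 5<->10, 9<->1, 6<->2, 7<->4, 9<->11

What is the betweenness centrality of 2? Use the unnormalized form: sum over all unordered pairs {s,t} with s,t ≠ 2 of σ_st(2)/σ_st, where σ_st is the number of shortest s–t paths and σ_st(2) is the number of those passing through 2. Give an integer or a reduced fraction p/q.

37/6

Pairs whose geodesics pass through 2 — 6–5: 1; 6–1: 1; 6–9: 1/2; 6–8: 1; 6–4: 1/2; 6–11: 1/2; 6–10: 1; 8–7: 2/6; 8–4: 1/3.
All other pairs contribute 0.
Summing the contributions gives betweenness(2) = 37/6.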